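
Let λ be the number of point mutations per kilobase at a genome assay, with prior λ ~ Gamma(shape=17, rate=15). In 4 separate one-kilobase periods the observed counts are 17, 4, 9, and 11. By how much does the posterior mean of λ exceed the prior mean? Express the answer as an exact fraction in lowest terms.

547/285

Total count: 17 + 4 + 9 + 11 = 41.
Total exposure: 4 kilobases.
The Gamma prior is conjugate for the Poisson rate, so λ | data ~ Gamma(17+41, 15+4) = Gamma(58, 19).
Posterior mean = 58/19 = 58/19; prior mean = 17/15 = 17/15. Difference = 58/19 − 17/15 = 547/285.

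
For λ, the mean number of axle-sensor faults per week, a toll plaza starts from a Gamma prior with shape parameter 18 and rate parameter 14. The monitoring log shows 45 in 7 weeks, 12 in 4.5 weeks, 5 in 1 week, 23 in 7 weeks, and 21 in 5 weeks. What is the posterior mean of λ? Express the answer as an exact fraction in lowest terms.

248/77

Total count: 45 + 12 + 5 + 23 + 21 = 106.
Total exposure: 7 + 4.5 + 1 + 7 + 5 = 24.5 weeks.
Posterior: α' = 18 + 106 = 124, β' = 14 + 24.5 = 77/2.
Posterior mean = α'/β' = 124/(77/2) = 248/77.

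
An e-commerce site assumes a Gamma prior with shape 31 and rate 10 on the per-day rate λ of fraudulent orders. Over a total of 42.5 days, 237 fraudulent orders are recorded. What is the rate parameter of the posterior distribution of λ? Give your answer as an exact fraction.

105/2

Total count 237 over total exposure 42.5 days.
Conjugate update: add total count to the shape and total exposure to the rate, giving Gamma(268, 105/2).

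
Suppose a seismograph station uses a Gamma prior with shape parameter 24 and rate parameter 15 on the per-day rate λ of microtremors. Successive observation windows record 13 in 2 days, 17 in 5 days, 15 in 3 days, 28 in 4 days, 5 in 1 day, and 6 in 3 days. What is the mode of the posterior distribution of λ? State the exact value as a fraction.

Total count: 13 + 17 + 15 + 28 + 5 + 6 = 84.
Total exposure: 2 + 5 + 3 + 4 + 1 + 3 = 18 days.
By Gamma–Poisson conjugacy, the posterior is Gamma(α + Σx, β + Σt) = Gamma(24 + 84, 15 + 18) = Gamma(108, 33).
Posterior mode = (α'−1)/β' = 107/33.

107/33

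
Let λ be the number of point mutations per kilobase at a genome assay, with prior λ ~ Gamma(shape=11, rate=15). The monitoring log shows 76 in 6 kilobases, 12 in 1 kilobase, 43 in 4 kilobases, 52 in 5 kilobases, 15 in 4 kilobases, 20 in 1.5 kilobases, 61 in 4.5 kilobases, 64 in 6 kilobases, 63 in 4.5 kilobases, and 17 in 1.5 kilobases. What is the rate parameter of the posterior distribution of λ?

53

Total count: 76 + 12 + 43 + 52 + 15 + 20 + 61 + 64 + 63 + 17 = 423.
Total exposure: 6 + 1 + 4 + 5 + 4 + 1.5 + 4.5 + 6 + 4.5 + 1.5 = 38 kilobases.
Posterior: α' = 11 + 423 = 434, β' = 15 + 38 = 53.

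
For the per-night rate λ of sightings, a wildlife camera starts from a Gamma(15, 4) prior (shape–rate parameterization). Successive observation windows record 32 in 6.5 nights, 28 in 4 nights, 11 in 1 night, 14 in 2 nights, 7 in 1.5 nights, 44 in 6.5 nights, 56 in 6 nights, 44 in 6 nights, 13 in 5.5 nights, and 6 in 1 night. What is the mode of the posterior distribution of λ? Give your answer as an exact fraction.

Total count: 32 + 28 + 11 + 14 + 7 + 44 + 56 + 44 + 13 + 6 = 255.
Total exposure: 6.5 + 4 + 1 + 2 + 1.5 + 6.5 + 6 + 6 + 5.5 + 1 = 40 nights.
Gamma(α, β) with Poisson data over total exposure Σt gives posterior Gamma(α+Σx, β+Σt) = Gamma(270, 44).
Posterior mode = (α'−1)/β' = 269/44.

269/44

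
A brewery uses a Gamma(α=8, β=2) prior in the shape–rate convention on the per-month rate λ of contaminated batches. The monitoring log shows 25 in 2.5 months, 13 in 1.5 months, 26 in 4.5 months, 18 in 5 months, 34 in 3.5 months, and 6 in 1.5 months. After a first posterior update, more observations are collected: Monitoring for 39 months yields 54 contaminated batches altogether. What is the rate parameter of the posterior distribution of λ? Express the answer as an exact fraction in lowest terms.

119/2

Total count: 25 + 13 + 26 + 18 + 34 + 6 = 122.
Total exposure: 2.5 + 1.5 + 4.5 + 5 + 3.5 + 1.5 = 18.5 months.
After the first batch: Gamma(8 + 122, 2 + 18.5) = Gamma(130, 41/2).
Total count 54 over total exposure 39 months.
After the second batch: Gamma(130 + 54, 41/2 + 39) = Gamma(184, 119/2).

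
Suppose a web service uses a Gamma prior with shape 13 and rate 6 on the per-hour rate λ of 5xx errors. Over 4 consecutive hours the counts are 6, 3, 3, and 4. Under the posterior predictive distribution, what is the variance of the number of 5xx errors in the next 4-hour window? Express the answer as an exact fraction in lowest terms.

Total count: 6 + 3 + 3 + 4 = 16.
Total exposure: 4 hours.
The Gamma prior is conjugate for the Poisson rate, so λ | data ~ Gamma(13+16, 6+4) = Gamma(29, 10).
The posterior predictive for a window of length T is Negative Binomial with variance T·α'·(β'+T)/β'² = 4·29·14/100 = 406/25.

406/25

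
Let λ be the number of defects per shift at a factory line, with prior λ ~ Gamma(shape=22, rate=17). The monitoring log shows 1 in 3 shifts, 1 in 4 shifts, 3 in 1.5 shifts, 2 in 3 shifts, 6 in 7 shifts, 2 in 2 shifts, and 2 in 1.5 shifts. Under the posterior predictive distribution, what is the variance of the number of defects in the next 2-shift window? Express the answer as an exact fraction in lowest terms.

Total count: 1 + 1 + 3 + 2 + 6 + 2 + 2 = 17.
Total exposure: 3 + 4 + 1.5 + 3 + 7 + 2 + 1.5 = 22 shifts.
Conjugate update: add total count to the shape and total exposure to the rate, giving Gamma(39, 39).
The posterior predictive for a window of length T is Negative Binomial with variance T·α'·(β'+T)/β'² = 2·39·41/1521 = 82/39.

82/39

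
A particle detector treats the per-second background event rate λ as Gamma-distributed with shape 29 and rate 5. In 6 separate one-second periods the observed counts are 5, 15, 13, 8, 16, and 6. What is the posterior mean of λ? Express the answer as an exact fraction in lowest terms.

Total count: 5 + 15 + 13 + 8 + 16 + 6 = 63.
Total exposure: 6 seconds.
Conjugate update: add total count to the shape and total exposure to the rate, giving Gamma(92, 11).
Posterior mean = α'/β' = 92/11.

92/11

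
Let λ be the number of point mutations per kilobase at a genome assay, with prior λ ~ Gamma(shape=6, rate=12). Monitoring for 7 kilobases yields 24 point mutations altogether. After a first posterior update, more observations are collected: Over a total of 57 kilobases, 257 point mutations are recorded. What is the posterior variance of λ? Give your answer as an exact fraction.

Total count 24 over total exposure 7 kilobases.
After the first batch: Gamma(6 + 24, 12 + 7) = Gamma(30, 19).
Total count 257 over total exposure 57 kilobases.
After the second batch: Gamma(30 + 257, 19 + 57) = Gamma(287, 76).
Posterior variance = α'/β'² = 287/5776.

287/5776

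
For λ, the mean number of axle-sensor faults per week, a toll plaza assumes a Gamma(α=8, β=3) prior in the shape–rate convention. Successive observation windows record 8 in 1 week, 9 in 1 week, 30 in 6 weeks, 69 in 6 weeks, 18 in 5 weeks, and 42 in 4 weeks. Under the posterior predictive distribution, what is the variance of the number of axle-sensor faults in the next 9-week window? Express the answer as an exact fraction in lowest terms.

Total count: 8 + 9 + 30 + 69 + 18 + 42 = 176.
Total exposure: 1 + 1 + 6 + 6 + 5 + 4 = 23 weeks.
Posterior: α' = 8 + 176 = 184, β' = 3 + 23 = 26.
The posterior predictive for a window of length T is Negative Binomial with variance T·α'·(β'+T)/β'² = 9·184·35/676 = 14490/169.

14490/169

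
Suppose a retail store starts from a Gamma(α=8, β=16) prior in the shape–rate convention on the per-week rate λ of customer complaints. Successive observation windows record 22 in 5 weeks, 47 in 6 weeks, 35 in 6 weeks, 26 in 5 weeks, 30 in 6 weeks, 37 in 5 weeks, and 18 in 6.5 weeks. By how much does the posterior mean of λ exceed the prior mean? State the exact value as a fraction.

Total count: 22 + 47 + 35 + 26 + 30 + 37 + 18 = 215.
Total exposure: 5 + 6 + 6 + 5 + 6 + 5 + 6.5 = 39.5 weeks.
Posterior: α' = 8 + 215 = 223, β' = 16 + 39.5 = 111/2.
Posterior mean = 223/(111/2) = 446/111; prior mean = 8/16 = 1/2. Difference = 446/111 − 1/2 = 781/222.

781/222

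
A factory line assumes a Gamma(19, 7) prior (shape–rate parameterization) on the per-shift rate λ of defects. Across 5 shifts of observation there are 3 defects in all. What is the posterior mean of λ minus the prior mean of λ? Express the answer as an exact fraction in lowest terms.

-37/42

Total count 3 over total exposure 5 shifts.
Conjugate update: add total count to the shape and total exposure to the rate, giving Gamma(22, 12).
Posterior mean = 22/12 = 11/6; prior mean = 19/7 = 19/7. Difference = 11/6 − 19/7 = -37/42.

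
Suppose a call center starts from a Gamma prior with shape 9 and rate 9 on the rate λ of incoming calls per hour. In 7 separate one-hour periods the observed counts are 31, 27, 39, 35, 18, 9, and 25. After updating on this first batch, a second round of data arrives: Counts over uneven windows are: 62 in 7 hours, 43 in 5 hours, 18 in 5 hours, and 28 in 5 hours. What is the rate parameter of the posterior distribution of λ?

Total count: 31 + 27 + 39 + 35 + 18 + 9 + 25 = 184.
Total exposure: 7 hours.
After the first batch: Gamma(9 + 184, 9 + 7) = Gamma(193, 16).
Total count: 62 + 43 + 18 + 28 = 151.
Total exposure: 7 + 5 + 5 + 5 = 22 hours.
After the second batch: Gamma(193 + 151, 16 + 22) = Gamma(344, 38).

38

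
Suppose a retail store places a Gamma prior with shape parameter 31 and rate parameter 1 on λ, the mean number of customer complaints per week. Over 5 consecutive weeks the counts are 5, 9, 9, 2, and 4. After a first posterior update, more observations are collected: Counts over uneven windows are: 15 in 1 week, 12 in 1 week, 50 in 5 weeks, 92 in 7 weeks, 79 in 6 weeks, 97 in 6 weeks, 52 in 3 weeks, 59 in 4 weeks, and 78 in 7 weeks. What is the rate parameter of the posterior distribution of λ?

46

Total count: 5 + 9 + 9 + 2 + 4 = 29.
Total exposure: 5 weeks.
After the first batch: Gamma(31 + 29, 1 + 5) = Gamma(60, 6).
Total count: 15 + 12 + 50 + 92 + 79 + 97 + 52 + 59 + 78 = 534.
Total exposure: 1 + 1 + 5 + 7 + 6 + 6 + 3 + 4 + 7 = 40 weeks.
After the second batch: Gamma(60 + 534, 6 + 40) = Gamma(594, 46).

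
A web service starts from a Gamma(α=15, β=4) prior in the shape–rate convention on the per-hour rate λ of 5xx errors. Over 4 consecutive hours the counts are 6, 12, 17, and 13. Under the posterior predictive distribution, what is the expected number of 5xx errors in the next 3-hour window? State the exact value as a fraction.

189/8

Total count: 6 + 12 + 17 + 13 = 48.
Total exposure: 4 hours.
Conjugate update: add total count to the shape and total exposure to the rate, giving Gamma(63, 8).
Predictive mean over a 3-hour window = T·E[λ|data] = 3·63/8 = 189/8.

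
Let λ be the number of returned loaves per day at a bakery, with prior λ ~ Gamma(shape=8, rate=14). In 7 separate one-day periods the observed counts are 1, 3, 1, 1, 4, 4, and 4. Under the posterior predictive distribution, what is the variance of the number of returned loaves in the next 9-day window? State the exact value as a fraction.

780/49

Total count: 1 + 3 + 1 + 1 + 4 + 4 + 4 = 18.
Total exposure: 7 days.
Gamma(α, β) with Poisson data over total exposure Σt gives posterior Gamma(α+Σx, β+Σt) = Gamma(26, 21).
The posterior predictive for a window of length T is Negative Binomial with variance T·α'·(β'+T)/β'² = 9·26·30/441 = 780/49.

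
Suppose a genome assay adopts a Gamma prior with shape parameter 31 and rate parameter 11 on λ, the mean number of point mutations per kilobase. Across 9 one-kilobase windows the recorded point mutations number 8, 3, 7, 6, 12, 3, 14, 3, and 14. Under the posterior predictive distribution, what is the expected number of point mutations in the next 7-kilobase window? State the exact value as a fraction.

Total count: 8 + 3 + 7 + 6 + 12 + 3 + 14 + 3 + 14 = 70.
Total exposure: 9 kilobases.
Gamma(α, β) with Poisson data over total exposure Σt gives posterior Gamma(α+Σx, β+Σt) = Gamma(101, 20).
Predictive mean over a 7-kilobase window = T·E[λ|data] = 7·101/20 = 707/20.

707/20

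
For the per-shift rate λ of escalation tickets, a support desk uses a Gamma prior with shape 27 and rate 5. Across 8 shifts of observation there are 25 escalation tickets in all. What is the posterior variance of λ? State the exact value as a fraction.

4/13

Total count 25 over total exposure 8 shifts.
By Gamma–Poisson conjugacy, the posterior is Gamma(α + Σx, β + Σt) = Gamma(27 + 25, 5 + 8) = Gamma(52, 13).
Posterior variance = α'/β'² = 52/169 = 4/13.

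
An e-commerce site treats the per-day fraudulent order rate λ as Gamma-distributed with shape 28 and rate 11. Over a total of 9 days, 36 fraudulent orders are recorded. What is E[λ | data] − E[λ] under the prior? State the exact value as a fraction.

36/55

Total count 36 over total exposure 9 days.
Conjugate update: add total count to the shape and total exposure to the rate, giving Gamma(64, 20).
Posterior mean = 64/20 = 16/5; prior mean = 28/11 = 28/11. Difference = 16/5 − 28/11 = 36/55.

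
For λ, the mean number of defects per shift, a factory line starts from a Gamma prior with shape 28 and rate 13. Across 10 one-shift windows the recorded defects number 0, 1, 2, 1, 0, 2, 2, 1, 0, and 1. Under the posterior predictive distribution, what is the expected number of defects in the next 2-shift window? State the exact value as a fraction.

Total count: 0 + 1 + 2 + 1 + 0 + 2 + 2 + 1 + 0 + 1 = 10.
Total exposure: 10 shifts.
By Gamma–Poisson conjugacy, the posterior is Gamma(α + Σx, β + Σt) = Gamma(28 + 10, 13 + 10) = Gamma(38, 23).
Predictive mean over a 2-shift window = T·E[λ|data] = 2·38/23 = 76/23.

76/23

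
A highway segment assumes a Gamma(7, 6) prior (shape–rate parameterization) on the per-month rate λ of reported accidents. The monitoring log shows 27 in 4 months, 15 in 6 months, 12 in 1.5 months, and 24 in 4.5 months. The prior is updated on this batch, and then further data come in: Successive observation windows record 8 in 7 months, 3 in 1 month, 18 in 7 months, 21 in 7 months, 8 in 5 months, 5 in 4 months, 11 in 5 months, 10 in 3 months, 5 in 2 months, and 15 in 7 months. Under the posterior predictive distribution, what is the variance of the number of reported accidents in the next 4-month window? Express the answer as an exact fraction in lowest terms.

Total count: 27 + 15 + 12 + 24 = 78.
Total exposure: 4 + 6 + 1.5 + 4.5 = 16 months.
After the first batch: Gamma(7 + 78, 6 + 16) = Gamma(85, 22).
Total count: 8 + 3 + 18 + 21 + 8 + 5 + 11 + 10 + 5 + 15 = 104.
Total exposure: 7 + 1 + 7 + 7 + 5 + 4 + 5 + 3 + 2 + 7 = 48 months.
After the second batch: Gamma(85 + 104, 22 + 48) = Gamma(189, 70).
The posterior predictive for a window of length T is Negative Binomial with variance T·α'·(β'+T)/β'² = 4·189·74/4900 = 1998/175.

1998/175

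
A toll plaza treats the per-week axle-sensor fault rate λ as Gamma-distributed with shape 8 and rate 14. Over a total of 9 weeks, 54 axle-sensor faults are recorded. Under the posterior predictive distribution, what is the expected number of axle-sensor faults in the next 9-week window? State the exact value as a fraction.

558/23

Total count 54 over total exposure 9 weeks.
The Gamma prior is conjugate for the Poisson rate, so λ | data ~ Gamma(8+54, 14+9) = Gamma(62, 23).
Predictive mean over a 9-week window = T·E[λ|data] = 9·62/23 = 558/23.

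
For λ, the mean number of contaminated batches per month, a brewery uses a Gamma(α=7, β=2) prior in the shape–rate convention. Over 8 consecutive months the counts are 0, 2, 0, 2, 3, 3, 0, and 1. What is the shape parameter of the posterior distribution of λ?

Total count: 0 + 2 + 0 + 2 + 3 + 3 + 0 + 1 = 11.
Total exposure: 8 months.
Gamma(α, β) with Poisson data over total exposure Σt gives posterior Gamma(α+Σx, β+Σt) = Gamma(18, 10).

18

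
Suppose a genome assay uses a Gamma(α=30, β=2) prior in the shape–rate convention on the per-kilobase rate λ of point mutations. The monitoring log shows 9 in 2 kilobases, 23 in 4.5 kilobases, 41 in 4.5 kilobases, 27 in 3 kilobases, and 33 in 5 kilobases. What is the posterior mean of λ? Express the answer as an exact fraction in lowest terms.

Total count: 9 + 23 + 41 + 27 + 33 = 133.
Total exposure: 2 + 4.5 + 4.5 + 3 + 5 = 19 kilobases.
By Gamma–Poisson conjugacy, the posterior is Gamma(α + Σx, β + Σt) = Gamma(30 + 133, 2 + 19) = Gamma(163, 21).
Posterior mean = α'/β' = 163/21.

163/21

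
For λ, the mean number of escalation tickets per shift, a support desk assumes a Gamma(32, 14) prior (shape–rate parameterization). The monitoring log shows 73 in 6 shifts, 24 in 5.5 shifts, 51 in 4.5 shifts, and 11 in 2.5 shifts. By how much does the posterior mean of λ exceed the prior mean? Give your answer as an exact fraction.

Total count: 73 + 24 + 51 + 11 = 159.
Total exposure: 6 + 5.5 + 4.5 + 2.5 = 18.5 shifts.
By Gamma–Poisson conjugacy, the posterior is Gamma(α + Σx, β + Σt) = Gamma(32 + 159, 14 + 18.5) = Gamma(191, 65/2).
Posterior mean = 191/(65/2) = 382/65; prior mean = 32/14 = 16/7. Difference = 382/65 − 16/7 = 1634/455.

1634/455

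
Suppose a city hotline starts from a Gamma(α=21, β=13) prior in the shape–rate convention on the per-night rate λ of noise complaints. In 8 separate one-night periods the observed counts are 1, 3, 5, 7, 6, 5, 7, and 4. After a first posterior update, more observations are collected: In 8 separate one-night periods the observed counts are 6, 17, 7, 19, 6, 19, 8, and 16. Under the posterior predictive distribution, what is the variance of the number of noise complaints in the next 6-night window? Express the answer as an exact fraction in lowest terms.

Total count: 1 + 3 + 5 + 7 + 6 + 5 + 7 + 4 = 38.
Total exposure: 8 nights.
After the first batch: Gamma(21 + 38, 13 + 8) = Gamma(59, 21).
Total count: 6 + 17 + 7 + 19 + 6 + 19 + 8 + 16 = 98.
Total exposure: 8 nights.
After the second batch: Gamma(59 + 98, 21 + 8) = Gamma(157, 29).
The posterior predictive for a window of length T is Negative Binomial with variance T·α'·(β'+T)/β'² = 6·157·35/841 = 32970/841.

32970/841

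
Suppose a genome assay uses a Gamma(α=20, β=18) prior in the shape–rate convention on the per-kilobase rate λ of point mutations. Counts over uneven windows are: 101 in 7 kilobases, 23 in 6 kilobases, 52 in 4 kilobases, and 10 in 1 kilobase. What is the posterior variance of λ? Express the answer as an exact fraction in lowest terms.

Total count: 101 + 23 + 52 + 10 = 186.
Total exposure: 7 + 6 + 4 + 1 = 18 kilobases.
Gamma(α, β) with Poisson data over total exposure Σt gives posterior Gamma(α+Σx, β+Σt) = Gamma(206, 36).
Posterior variance = α'/β'² = 206/1296 = 103/648.

103/648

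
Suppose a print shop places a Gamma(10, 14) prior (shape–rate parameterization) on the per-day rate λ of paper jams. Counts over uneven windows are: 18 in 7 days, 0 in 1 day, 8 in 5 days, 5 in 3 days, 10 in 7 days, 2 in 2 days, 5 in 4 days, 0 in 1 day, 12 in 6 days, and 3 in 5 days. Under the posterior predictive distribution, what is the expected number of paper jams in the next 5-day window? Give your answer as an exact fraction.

73/11

Total count: 18 + 0 + 8 + 5 + 10 + 2 + 5 + 0 + 12 + 3 = 63.
Total exposure: 7 + 1 + 5 + 3 + 7 + 2 + 4 + 1 + 6 + 5 = 41 days.
Posterior: α' = 10 + 63 = 73, β' = 14 + 41 = 55.
Predictive mean over a 5-day window = T·E[λ|data] = 5·73/55 = 73/11.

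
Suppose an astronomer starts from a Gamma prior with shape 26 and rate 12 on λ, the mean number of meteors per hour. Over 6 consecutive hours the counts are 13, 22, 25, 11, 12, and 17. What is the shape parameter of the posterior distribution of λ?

Total count: 13 + 22 + 25 + 11 + 12 + 17 = 100.
Total exposure: 6 hours.
By Gamma–Poisson conjugacy, the posterior is Gamma(α + Σx, β + Σt) = Gamma(26 + 100, 12 + 6) = Gamma(126, 18).

126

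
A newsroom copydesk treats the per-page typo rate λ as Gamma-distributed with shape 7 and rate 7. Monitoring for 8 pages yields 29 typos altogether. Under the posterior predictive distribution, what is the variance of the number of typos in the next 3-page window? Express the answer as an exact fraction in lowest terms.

Total count 29 over total exposure 8 pages.
The Gamma prior is conjugate for the Poisson rate, so λ | data ~ Gamma(7+29, 7+8) = Gamma(36, 15).
The posterior predictive for a window of length T is Negative Binomial with variance T·α'·(β'+T)/β'² = 3·36·18/225 = 216/25.

216/25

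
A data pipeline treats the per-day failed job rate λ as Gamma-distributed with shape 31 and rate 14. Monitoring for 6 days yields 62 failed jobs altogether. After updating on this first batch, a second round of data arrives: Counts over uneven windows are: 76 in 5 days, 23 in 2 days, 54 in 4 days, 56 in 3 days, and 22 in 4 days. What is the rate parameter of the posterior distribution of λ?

Total count 62 over total exposure 6 days.
After the first batch: Gamma(31 + 62, 14 + 6) = Gamma(93, 20).
Total count: 76 + 23 + 54 + 56 + 22 = 231.
Total exposure: 5 + 2 + 4 + 3 + 4 = 18 days.
After the second batch: Gamma(93 + 231, 20 + 18) = Gamma(324, 38).

38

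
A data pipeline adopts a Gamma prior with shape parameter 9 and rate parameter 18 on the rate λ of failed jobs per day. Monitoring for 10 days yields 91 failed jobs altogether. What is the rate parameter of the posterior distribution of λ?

Total count 91 over total exposure 10 days.
Conjugate update: add total count to the shape and total exposure to the rate, giving Gamma(100, 28).

28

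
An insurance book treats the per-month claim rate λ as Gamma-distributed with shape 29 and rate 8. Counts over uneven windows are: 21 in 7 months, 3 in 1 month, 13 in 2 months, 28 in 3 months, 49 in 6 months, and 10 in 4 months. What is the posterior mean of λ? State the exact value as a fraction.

Total count: 21 + 3 + 13 + 28 + 49 + 10 = 124.
Total exposure: 7 + 1 + 2 + 3 + 6 + 4 = 23 months.
The Gamma prior is conjugate for the Poisson rate, so λ | data ~ Gamma(29+124, 8+23) = Gamma(153, 31).
Posterior mean = α'/β' = 153/31.

153/31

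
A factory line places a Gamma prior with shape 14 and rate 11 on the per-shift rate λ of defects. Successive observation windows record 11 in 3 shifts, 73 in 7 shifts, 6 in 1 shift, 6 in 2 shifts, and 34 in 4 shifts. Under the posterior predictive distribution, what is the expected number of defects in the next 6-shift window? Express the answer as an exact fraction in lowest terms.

216/7

Total count: 11 + 73 + 6 + 6 + 34 = 130.
Total exposure: 3 + 7 + 1 + 2 + 4 = 17 shifts.
The Gamma prior is conjugate for the Poisson rate, so λ | data ~ Gamma(14+130, 11+17) = Gamma(144, 28).
Predictive mean over a 6-shift window = T·E[λ|data] = 6·144/28 = 216/7.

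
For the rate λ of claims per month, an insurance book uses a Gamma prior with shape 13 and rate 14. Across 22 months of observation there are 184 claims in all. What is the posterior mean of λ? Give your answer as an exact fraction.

197/36

Total count 184 over total exposure 22 months.
The Gamma prior is conjugate for the Poisson rate, so λ | data ~ Gamma(13+184, 14+22) = Gamma(197, 36).
Posterior mean = α'/β' = 197/36.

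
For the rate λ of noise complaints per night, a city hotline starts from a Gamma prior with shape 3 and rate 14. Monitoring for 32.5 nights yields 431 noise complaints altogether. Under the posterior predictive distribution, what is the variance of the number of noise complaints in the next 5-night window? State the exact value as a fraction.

14420/279

Total count 431 over total exposure 32.5 nights.
Posterior: α' = 3 + 431 = 434, β' = 14 + 32.5 = 93/2.
The posterior predictive for a window of length T is Negative Binomial with variance T·α'·(β'+T)/β'² = 5·434·(103/2)/(8649/4) = 14420/279.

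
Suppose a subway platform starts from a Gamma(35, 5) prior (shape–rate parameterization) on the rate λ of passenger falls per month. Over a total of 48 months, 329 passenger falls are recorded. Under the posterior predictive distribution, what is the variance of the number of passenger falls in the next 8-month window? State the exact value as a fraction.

177632/2809

Total count 329 over total exposure 48 months.
Conjugate update: add total count to the shape and total exposure to the rate, giving Gamma(364, 53).
The posterior predictive for a window of length T is Negative Binomial with variance T·α'·(β'+T)/β'² = 8·364·61/2809 = 177632/2809.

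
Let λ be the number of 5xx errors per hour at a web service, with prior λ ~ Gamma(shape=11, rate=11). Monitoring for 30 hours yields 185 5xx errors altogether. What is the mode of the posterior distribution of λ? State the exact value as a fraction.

195/41

Total count 185 over total exposure 30 hours.
Gamma(α, β) with Poisson data over total exposure Σt gives posterior Gamma(α+Σx, β+Σt) = Gamma(196, 41).
Posterior mode = (α'−1)/β' = 195/41.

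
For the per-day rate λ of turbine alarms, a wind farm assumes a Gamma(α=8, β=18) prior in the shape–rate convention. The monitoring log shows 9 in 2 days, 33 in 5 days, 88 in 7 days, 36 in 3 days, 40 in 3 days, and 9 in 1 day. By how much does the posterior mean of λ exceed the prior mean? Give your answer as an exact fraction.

Total count: 9 + 33 + 88 + 36 + 40 + 9 = 215.
Total exposure: 2 + 5 + 7 + 3 + 3 + 1 = 21 days.
By Gamma–Poisson conjugacy, the posterior is Gamma(α + Σx, β + Σt) = Gamma(8 + 215, 18 + 21) = Gamma(223, 39).
Posterior mean = 223/39 = 223/39; prior mean = 8/18 = 4/9. Difference = 223/39 − 4/9 = 617/117.

617/117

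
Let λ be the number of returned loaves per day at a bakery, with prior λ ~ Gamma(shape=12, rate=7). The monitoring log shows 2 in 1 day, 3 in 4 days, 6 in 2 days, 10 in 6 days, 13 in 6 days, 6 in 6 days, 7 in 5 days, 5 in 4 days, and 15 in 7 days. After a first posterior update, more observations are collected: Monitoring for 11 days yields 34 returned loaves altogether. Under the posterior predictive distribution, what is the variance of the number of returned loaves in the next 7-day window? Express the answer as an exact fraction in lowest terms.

Total count: 2 + 3 + 6 + 10 + 13 + 6 + 7 + 5 + 15 = 67.
Total exposure: 1 + 4 + 2 + 6 + 6 + 6 + 5 + 4 + 7 = 41 days.
After the first batch: Gamma(12 + 67, 7 + 41) = Gamma(79, 48).
Total count 34 over total exposure 11 days.
After the second batch: Gamma(79 + 34, 48 + 11) = Gamma(113, 59).
The posterior predictive for a window of length T is Negative Binomial with variance T·α'·(β'+T)/β'² = 7·113·66/3481 = 52206/3481.

52206/3481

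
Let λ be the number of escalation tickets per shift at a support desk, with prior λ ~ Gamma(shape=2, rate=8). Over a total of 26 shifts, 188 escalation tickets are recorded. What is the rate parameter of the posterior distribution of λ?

34

Total count 188 over total exposure 26 shifts.
Gamma(α, β) with Poisson data over total exposure Σt gives posterior Gamma(α+Σx, β+Σt) = Gamma(190, 34).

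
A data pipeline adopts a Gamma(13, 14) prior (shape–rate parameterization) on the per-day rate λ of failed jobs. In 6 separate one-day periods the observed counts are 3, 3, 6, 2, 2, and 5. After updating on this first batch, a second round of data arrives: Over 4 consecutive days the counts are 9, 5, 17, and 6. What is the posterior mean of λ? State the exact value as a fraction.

71/24

Total count: 3 + 3 + 6 + 2 + 2 + 5 = 21.
Total exposure: 6 days.
After the first batch: Gamma(13 + 21, 14 + 6) = Gamma(34, 20).
Total count: 9 + 5 + 17 + 6 = 37.
Total exposure: 4 days.
After the second batch: Gamma(34 + 37, 20 + 4) = Gamma(71, 24).
Posterior mean = α'/β' = 71/24.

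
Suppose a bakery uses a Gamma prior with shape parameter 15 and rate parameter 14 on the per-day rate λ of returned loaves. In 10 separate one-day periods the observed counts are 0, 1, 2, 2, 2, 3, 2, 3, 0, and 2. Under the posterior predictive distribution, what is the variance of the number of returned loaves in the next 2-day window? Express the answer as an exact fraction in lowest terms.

Total count: 0 + 1 + 2 + 2 + 2 + 3 + 2 + 3 + 0 + 2 = 17.
Total exposure: 10 days.
By Gamma–Poisson conjugacy, the posterior is Gamma(α + Σx, β + Σt) = Gamma(15 + 17, 14 + 10) = Gamma(32, 24).
The posterior predictive for a window of length T is Negative Binomial with variance T·α'·(β'+T)/β'² = 2·32·26/576 = 26/9.

26/9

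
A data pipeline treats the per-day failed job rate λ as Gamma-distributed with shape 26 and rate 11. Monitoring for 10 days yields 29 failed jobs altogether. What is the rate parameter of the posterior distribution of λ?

21

Total count 29 over total exposure 10 days.
By Gamma–Poisson conjugacy, the posterior is Gamma(α + Σx, β + Σt) = Gamma(26 + 29, 11 + 10) = Gamma(55, 21).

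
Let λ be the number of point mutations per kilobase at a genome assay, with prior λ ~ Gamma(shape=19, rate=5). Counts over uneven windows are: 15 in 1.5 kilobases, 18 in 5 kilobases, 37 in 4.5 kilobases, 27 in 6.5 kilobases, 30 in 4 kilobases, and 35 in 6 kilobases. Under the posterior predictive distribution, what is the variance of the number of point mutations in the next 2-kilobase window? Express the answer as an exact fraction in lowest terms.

Total count: 15 + 18 + 37 + 27 + 30 + 35 = 162.
Total exposure: 1.5 + 5 + 4.5 + 6.5 + 4 + 6 = 27.5 kilobases.
Gamma(α, β) with Poisson data over total exposure Σt gives posterior Gamma(α+Σx, β+Σt) = Gamma(181, 65/2).
The posterior predictive for a window of length T is Negative Binomial with variance T·α'·(β'+T)/β'² = 2·181·(69/2)/(4225/4) = 49956/4225.

49956/4225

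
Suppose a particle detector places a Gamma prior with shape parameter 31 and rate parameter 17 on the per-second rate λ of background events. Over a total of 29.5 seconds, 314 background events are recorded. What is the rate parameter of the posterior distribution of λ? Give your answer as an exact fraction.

Total count 314 over total exposure 29.5 seconds.
By Gamma–Poisson conjugacy, the posterior is Gamma(α + Σx, β + Σt) = Gamma(31 + 314, 17 + 29.5) = Gamma(345, 93/2).

93/2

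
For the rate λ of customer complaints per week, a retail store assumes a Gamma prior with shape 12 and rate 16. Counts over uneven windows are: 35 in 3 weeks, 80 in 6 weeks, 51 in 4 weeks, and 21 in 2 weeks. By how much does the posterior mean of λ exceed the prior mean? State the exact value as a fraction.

703/124

Total count: 35 + 80 + 51 + 21 = 187.
Total exposure: 3 + 6 + 4 + 2 = 15 weeks.
Posterior: α' = 12 + 187 = 199, β' = 16 + 15 = 31.
Posterior mean = 199/31 = 199/31; prior mean = 12/16 = 3/4. Difference = 199/31 − 3/4 = 703/124.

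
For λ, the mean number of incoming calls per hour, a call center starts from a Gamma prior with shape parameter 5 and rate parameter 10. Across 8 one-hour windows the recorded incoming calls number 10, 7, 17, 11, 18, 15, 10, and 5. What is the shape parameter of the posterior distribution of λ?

98

Total count: 10 + 7 + 17 + 11 + 18 + 15 + 10 + 5 = 93.
Total exposure: 8 hours.
Conjugate update: add total count to the shape and total exposure to the rate, giving Gamma(98, 18).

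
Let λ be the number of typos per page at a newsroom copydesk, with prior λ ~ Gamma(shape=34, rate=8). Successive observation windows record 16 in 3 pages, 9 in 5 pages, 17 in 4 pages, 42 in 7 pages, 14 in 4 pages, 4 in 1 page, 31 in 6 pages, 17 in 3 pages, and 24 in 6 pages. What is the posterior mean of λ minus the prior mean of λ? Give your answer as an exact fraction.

33/188

Total count: 16 + 9 + 17 + 42 + 14 + 4 + 31 + 17 + 24 = 174.
Total exposure: 3 + 5 + 4 + 7 + 4 + 1 + 6 + 3 + 6 = 39 pages.
By Gamma–Poisson conjugacy, the posterior is Gamma(α + Σx, β + Σt) = Gamma(34 + 174, 8 + 39) = Gamma(208, 47).
Posterior mean = 208/47 = 208/47; prior mean = 34/8 = 17/4. Difference = 208/47 − 17/4 = 33/188.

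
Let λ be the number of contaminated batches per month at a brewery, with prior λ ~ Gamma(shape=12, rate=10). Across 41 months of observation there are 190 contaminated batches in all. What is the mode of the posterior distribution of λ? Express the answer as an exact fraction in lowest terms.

67/17

Total count 190 over total exposure 41 months.
Gamma(α, β) with Poisson data over total exposure Σt gives posterior Gamma(α+Σx, β+Σt) = Gamma(202, 51).
Posterior mode = (α'−1)/β' = 201/51 = 67/17.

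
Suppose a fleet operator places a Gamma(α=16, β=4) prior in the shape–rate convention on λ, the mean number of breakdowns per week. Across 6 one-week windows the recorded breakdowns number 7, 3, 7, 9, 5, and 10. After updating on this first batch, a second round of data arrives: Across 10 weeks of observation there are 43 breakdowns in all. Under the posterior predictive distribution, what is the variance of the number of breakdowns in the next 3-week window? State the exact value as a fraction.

69/4

Total count: 7 + 3 + 7 + 9 + 5 + 10 = 41.
Total exposure: 6 weeks.
After the first batch: Gamma(16 + 41, 4 + 6) = Gamma(57, 10).
Total count 43 over total exposure 10 weeks.
After the second batch: Gamma(57 + 43, 10 + 10) = Gamma(100, 20).
The posterior predictive for a window of length T is Negative Binomial with variance T·α'·(β'+T)/β'² = 3·100·23/400 = 69/4.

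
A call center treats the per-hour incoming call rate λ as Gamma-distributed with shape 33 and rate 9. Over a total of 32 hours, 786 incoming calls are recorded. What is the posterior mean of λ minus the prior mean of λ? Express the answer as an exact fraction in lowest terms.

2006/123

Total count 786 over total exposure 32 hours.
The Gamma prior is conjugate for the Poisson rate, so λ | data ~ Gamma(33+786, 9+32) = Gamma(819, 41).
Posterior mean = 819/41 = 819/41; prior mean = 33/9 = 11/3. Difference = 819/41 − 11/3 = 2006/123.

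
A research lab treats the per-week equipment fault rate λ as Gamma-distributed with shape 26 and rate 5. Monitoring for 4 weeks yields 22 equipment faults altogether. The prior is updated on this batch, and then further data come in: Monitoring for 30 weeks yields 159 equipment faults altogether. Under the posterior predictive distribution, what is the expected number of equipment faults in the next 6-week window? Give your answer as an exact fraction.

414/13

Total count 22 over total exposure 4 weeks.
After the first batch: Gamma(26 + 22, 5 + 4) = Gamma(48, 9).
Total count 159 over total exposure 30 weeks.
After the second batch: Gamma(48 + 159, 9 + 30) = Gamma(207, 39).
Predictive mean over a 6-week window = T·E[λ|data] = 6·207/39 = 414/13.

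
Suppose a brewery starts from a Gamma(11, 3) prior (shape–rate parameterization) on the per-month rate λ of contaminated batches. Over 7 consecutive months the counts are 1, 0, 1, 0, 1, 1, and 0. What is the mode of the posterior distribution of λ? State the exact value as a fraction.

7/5

Total count: 1 + 0 + 1 + 0 + 1 + 1 + 0 = 4.
Total exposure: 7 months.
Posterior: α' = 11 + 4 = 15, β' = 3 + 7 = 10.
Posterior mode = (α'−1)/β' = 14/10 = 7/5.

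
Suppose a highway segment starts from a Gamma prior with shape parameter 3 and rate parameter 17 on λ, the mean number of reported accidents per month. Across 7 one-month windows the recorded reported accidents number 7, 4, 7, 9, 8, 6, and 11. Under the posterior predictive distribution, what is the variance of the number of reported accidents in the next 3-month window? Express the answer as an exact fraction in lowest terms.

Total count: 7 + 4 + 7 + 9 + 8 + 6 + 11 = 52.
Total exposure: 7 months.
By Gamma–Poisson conjugacy, the posterior is Gamma(α + Σx, β + Σt) = Gamma(3 + 52, 17 + 7) = Gamma(55, 24).
The posterior predictive for a window of length T is Negative Binomial with variance T·α'·(β'+T)/β'² = 3·55·27/576 = 495/64.

495/64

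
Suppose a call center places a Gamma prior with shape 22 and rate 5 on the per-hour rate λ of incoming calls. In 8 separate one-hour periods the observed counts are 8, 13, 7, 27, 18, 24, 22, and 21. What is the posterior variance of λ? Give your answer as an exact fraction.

162/169

Total count: 8 + 13 + 7 + 27 + 18 + 24 + 22 + 21 = 140.
Total exposure: 8 hours.
Conjugate update: add total count to the shape and total exposure to the rate, giving Gamma(162, 13).
Posterior variance = α'/β'² = 162/169.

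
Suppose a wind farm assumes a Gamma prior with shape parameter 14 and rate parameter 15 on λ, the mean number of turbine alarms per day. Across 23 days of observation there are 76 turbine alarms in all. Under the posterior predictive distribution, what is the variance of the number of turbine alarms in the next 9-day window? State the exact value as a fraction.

19035/722

Total count 76 over total exposure 23 days.
Posterior: α' = 14 + 76 = 90, β' = 15 + 23 = 38.
The posterior predictive for a window of length T is Negative Binomial with variance T·α'·(β'+T)/β'² = 9·90·47/1444 = 19035/722.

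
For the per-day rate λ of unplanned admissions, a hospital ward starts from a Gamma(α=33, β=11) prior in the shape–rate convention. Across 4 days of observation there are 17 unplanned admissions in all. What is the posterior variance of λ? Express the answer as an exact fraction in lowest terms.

2/9

Total count 17 over total exposure 4 days.
Gamma(α, β) with Poisson data over total exposure Σt gives posterior Gamma(α+Σx, β+Σt) = Gamma(50, 15).
Posterior variance = α'/β'² = 50/225 = 2/9.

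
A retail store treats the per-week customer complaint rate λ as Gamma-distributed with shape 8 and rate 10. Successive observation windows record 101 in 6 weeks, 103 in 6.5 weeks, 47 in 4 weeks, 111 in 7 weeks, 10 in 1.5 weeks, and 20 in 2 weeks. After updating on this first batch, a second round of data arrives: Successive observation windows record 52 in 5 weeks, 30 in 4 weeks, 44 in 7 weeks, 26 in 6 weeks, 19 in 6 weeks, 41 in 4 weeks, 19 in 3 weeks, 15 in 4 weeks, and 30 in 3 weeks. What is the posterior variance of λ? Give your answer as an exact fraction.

Total count: 101 + 103 + 47 + 111 + 10 + 20 = 392.
Total exposure: 6 + 6.5 + 4 + 7 + 1.5 + 2 = 27 weeks.
After the first batch: Gamma(8 + 392, 10 + 27) = Gamma(400, 37).
Total count: 52 + 30 + 44 + 26 + 19 + 41 + 19 + 15 + 30 = 276.
Total exposure: 5 + 4 + 7 + 6 + 6 + 4 + 3 + 4 + 3 = 42 weeks.
After the second batch: Gamma(400 + 276, 37 + 42) = Gamma(676, 79).
Posterior variance = α'/β'² = 676/6241.

676/6241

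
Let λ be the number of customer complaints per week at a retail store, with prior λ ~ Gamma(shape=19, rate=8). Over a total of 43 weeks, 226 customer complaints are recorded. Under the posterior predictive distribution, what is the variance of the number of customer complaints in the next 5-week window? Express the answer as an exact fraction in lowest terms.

Total count 226 over total exposure 43 weeks.
Gamma(α, β) with Poisson data over total exposure Σt gives posterior Gamma(α+Σx, β+Σt) = Gamma(245, 51).
The posterior predictive for a window of length T is Negative Binomial with variance T·α'·(β'+T)/β'² = 5·245·56/2601 = 68600/2601.

68600/2601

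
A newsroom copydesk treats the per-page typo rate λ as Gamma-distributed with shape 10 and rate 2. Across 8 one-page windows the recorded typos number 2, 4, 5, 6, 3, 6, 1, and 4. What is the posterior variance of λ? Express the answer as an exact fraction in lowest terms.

41/100

Total count: 2 + 4 + 5 + 6 + 3 + 6 + 1 + 4 = 31.
Total exposure: 8 pages.
Conjugate update: add total count to the shape and total exposure to the rate, giving Gamma(41, 10).
Posterior variance = α'/β'² = 41/100.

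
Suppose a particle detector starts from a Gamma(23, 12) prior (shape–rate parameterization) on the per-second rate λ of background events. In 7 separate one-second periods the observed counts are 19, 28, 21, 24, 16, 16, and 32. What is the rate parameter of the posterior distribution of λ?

Total count: 19 + 28 + 21 + 24 + 16 + 16 + 32 = 156.
Total exposure: 7 seconds.
By Gamma–Poisson conjugacy, the posterior is Gamma(α + Σx, β + Σt) = Gamma(23 + 156, 12 + 7) = Gamma(179, 19).

19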